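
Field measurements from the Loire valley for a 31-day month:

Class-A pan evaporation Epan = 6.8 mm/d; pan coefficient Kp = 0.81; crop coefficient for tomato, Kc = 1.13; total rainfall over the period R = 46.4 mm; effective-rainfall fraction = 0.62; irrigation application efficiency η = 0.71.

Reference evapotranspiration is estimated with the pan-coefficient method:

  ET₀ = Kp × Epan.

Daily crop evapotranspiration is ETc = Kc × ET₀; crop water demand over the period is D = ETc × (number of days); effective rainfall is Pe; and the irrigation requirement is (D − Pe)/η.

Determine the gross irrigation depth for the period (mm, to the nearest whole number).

231 mm

ET₀ = 0.81 × 6.8 = 5.5080 mm/d
ETc = Kc × ET₀ = 1.13 × 5.5080 = 6.2240 mm/d
Crop demand D = ETc × 31 d = 6.2240 × 31 = 192.944 mm
Pe = 0.62 × 46.4 = 28.768 mm
D − Pe = 192.944 − 28.768 = 164.176 mm
Gross irrigation = 164.176 / 0.71 = 231.234 mm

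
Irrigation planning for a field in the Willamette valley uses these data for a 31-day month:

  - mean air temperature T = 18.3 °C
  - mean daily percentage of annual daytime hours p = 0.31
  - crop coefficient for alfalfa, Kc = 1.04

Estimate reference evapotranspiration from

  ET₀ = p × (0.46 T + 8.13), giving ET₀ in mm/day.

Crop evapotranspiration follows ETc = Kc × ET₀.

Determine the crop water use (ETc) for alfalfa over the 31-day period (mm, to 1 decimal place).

ET₀ = 0.31 × (0.46 × 18.3 + 8.13) = 0.31 × 16.548 = 5.1299 mm/d
ETc = Kc × ET₀ = 1.04 × 5.1299 = 5.3351 mm/d
Over 31 days: 5.3351 × 31 = 165.388 mm

165.4 mm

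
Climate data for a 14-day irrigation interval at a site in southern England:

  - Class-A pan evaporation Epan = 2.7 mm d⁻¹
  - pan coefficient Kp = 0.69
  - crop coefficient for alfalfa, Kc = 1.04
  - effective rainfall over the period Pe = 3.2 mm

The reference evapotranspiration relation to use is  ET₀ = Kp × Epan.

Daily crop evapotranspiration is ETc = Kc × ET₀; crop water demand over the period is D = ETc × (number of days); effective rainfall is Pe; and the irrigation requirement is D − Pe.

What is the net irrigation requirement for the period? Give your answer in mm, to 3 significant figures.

ET₀ = 0.69 × 2.7 = 1.8630 mm/d
ETc = Kc × ET₀ = 1.04 × 1.8630 = 1.9375 mm/d
Crop demand D = ETc × 14 d = 1.9375 × 14 = 27.125 mm
D − Pe = 27.125 − 3.2 = 23.925 mm

23.9 mm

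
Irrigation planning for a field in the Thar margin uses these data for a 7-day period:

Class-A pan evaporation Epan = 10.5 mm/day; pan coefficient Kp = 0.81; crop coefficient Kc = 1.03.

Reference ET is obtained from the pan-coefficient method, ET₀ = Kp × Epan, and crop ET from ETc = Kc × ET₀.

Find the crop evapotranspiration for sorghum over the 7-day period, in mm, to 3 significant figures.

61.3 mm

ET₀ = 0.81 × 10.5 = 8.5050 mm/d
ETc = Kc × ET₀ = 1.03 × 8.5050 = 8.7602 mm/d
Over 7 days: 8.7602 × 7 = 61.321 mm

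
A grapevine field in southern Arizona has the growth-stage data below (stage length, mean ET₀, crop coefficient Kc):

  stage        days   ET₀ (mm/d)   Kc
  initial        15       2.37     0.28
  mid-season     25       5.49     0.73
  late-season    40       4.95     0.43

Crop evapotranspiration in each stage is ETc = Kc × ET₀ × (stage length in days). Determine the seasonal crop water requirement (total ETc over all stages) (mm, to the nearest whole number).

initial: 0.28 × 2.37 × 15 = 9.95 mm
mid-season: 0.73 × 5.49 × 25 = 100.19 mm
late-season: 0.43 × 4.95 × 40 = 85.14 mm
Seasonal total = 195.28 mm

195 mm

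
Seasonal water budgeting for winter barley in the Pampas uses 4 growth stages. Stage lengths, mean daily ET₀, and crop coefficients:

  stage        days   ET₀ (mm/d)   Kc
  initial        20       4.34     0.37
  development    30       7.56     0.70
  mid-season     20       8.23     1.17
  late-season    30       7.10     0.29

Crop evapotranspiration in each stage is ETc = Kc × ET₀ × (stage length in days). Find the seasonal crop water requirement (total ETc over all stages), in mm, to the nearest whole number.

initial: 0.37 × 4.34 × 20 = 32.12 mm
development: 0.70 × 7.56 × 30 = 158.76 mm
mid-season: 1.17 × 8.23 × 20 = 192.58 mm
late-season: 0.29 × 7.10 × 30 = 61.77 mm
Seasonal total = 445.23 mm

445 mm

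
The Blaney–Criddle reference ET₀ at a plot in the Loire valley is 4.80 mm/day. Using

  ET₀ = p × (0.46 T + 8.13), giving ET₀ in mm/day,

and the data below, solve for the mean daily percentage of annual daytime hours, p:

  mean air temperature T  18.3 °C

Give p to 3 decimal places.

p = ET₀ / (0.46 T + 8.13) = 4.80 / (0.46 × 18.3 + 8.13) = 4.80 / 16.548 = 0.2901

0.290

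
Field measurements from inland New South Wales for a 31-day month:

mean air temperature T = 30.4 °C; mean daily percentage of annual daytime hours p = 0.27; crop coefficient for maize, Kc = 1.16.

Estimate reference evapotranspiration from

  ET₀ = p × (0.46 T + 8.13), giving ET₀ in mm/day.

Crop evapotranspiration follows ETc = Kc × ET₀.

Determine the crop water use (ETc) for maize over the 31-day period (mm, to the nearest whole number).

215 mm

ET₀ = 0.27 × (0.46 × 30.4 + 8.13) = 0.27 × 22.114 = 5.9708 mm/d
ETc = Kc × ET₀ = 1.16 × 5.9708 = 6.9261 mm/d
Over 31 days: 6.9261 × 31 = 214.709 mm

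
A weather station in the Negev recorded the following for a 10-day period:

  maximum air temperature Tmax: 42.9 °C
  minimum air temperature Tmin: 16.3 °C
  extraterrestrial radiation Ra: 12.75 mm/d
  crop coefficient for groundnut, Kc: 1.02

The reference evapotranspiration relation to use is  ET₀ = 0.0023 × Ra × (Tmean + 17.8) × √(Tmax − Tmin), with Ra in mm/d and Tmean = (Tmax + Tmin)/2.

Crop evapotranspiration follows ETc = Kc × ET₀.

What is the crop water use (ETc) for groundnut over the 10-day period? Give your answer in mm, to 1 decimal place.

Tmean = (42.9 + 16.3)/2 = 29.60 °C
ET₀ = 0.0023 × 12.75 × (29.60 + 17.8) × √26.6 = 0.0023 × 12.75 × 47.40 × 5.1575 = 7.1690 mm/d
ETc = Kc × ET₀ = 1.02 × 7.1690 = 7.3124 mm/d
Over 10 days: 7.3124 × 10 = 73.124 mm

73.1 mm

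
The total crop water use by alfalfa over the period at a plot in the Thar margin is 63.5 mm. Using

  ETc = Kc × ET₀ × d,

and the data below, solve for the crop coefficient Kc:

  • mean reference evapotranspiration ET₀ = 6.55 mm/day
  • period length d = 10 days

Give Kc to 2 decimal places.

0.97

ETc = Kc × ET₀ × d  ⇒  Kc = ETc / (ET₀ × d)
Kc = 63.5 / (6.55 × 10) = 63.5 / 65.50 = 0.9695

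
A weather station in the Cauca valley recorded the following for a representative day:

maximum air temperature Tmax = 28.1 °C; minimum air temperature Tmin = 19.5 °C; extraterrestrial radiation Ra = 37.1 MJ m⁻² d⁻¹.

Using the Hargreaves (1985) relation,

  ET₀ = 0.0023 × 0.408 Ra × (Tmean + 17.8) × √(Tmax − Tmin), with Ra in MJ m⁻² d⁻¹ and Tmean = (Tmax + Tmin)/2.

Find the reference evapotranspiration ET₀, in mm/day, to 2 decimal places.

Tmean = (28.1 + 19.5)/2 = 23.80 °C
0.408 Ra = 0.408 × 37.1 = 15.1368 mm/d equivalent
ET₀ = 0.0023 × 15.1368 × (23.80 + 17.8) × √8.6 = 0.0023 × 15.1368 × 41.60 × 2.9326 = 4.2473 mm/d

4.25 mm/day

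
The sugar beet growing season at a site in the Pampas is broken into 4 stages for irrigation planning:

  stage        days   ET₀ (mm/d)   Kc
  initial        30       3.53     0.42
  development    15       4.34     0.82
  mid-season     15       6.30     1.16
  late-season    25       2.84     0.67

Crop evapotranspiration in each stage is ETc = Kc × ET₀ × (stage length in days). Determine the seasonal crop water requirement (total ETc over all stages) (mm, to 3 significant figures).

initial: 0.42 × 3.53 × 30 = 44.48 mm
development: 0.82 × 4.34 × 15 = 53.38 mm
mid-season: 1.16 × 6.30 × 15 = 109.62 mm
late-season: 0.67 × 2.84 × 25 = 47.57 mm
Seasonal total = 255.05 mm

255 mm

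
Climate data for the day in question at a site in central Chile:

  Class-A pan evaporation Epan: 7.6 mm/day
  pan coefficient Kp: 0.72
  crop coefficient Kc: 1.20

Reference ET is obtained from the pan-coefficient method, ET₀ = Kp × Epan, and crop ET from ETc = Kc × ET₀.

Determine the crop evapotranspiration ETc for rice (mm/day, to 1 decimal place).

ET₀ = 0.72 × 7.6 = 5.4720 mm/d
ETc = Kc × ET₀ = 1.20 × 5.4720 = 6.5664 mm/d

6.6 mm/day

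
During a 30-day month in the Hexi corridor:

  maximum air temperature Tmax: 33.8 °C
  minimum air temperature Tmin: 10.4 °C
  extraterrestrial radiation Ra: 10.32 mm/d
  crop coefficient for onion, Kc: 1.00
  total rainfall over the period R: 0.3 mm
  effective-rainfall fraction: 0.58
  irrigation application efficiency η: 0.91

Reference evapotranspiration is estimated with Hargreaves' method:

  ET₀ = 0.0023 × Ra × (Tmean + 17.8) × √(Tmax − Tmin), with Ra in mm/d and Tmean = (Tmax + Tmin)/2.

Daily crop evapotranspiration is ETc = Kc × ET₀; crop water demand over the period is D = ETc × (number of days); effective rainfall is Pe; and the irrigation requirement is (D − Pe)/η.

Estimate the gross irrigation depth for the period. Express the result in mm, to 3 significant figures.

Tmean = (33.8 + 10.4)/2 = 22.10 °C
ET₀ = 0.0023 × 10.32 × (22.10 + 17.8) × √23.4 = 0.0023 × 10.32 × 39.90 × 4.8374 = 4.5813 mm/d
ETc = Kc × ET₀ = 1.00 × 4.5813 = 4.5813 mm/d
Crop demand D = ETc × 30 d = 4.5813 × 30 = 137.439 mm
Pe = 0.58 × 0.3 = 0.174 mm
D − Pe = 137.439 − 0.174 = 137.265 mm
Gross irrigation = 137.265 / 0.91 = 150.841 mm

151 mm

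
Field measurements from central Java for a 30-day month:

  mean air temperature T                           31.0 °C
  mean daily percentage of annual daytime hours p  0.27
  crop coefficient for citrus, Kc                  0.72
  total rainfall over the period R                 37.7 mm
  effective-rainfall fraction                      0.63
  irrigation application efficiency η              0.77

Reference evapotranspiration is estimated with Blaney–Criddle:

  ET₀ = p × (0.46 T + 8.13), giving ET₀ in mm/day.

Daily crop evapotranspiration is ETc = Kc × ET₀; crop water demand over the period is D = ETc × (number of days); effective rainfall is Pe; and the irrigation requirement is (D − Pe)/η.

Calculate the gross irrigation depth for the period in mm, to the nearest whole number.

ET₀ = 0.27 × (0.46 × 31.0 + 8.13) = 0.27 × 22.390 = 6.0453 mm/d
ETc = Kc × ET₀ = 0.72 × 6.0453 = 4.3526 mm/d
Crop demand D = ETc × 30 d = 4.3526 × 30 = 130.578 mm
Pe = 0.63 × 37.7 = 23.751 mm
D − Pe = 130.578 − 23.751 = 106.827 mm
Gross irrigation = 106.827 / 0.77 = 138.736 mm

139 mm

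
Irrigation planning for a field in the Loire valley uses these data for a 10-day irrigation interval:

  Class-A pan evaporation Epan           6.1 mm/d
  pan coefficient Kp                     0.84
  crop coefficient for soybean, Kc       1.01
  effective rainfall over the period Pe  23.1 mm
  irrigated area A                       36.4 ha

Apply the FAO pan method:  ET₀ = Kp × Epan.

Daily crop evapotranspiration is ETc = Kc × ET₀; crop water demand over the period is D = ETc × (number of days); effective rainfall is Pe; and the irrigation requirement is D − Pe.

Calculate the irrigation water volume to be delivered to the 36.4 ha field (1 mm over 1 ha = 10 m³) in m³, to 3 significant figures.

10400 m³

ET₀ = 0.84 × 6.1 = 5.1240 mm/d
ETc = Kc × ET₀ = 1.01 × 5.1240 = 5.1752 mm/d
Crop demand D = ETc × 10 d = 5.1752 × 10 = 51.752 mm
D − Pe = 51.752 − 23.1 = 28.652 mm
Volume = 28.652 mm × 36.4 ha × 10 = 10429.3 m³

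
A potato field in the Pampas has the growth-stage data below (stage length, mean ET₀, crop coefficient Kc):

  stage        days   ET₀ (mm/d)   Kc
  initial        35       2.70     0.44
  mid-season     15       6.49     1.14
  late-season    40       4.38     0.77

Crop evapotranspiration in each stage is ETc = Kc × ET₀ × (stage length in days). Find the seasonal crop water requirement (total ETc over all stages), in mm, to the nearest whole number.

initial: 0.44 × 2.70 × 35 = 41.58 mm
mid-season: 1.14 × 6.49 × 15 = 110.98 mm
late-season: 0.77 × 4.38 × 40 = 134.90 mm
Seasonal total = 287.46 mm

287 mm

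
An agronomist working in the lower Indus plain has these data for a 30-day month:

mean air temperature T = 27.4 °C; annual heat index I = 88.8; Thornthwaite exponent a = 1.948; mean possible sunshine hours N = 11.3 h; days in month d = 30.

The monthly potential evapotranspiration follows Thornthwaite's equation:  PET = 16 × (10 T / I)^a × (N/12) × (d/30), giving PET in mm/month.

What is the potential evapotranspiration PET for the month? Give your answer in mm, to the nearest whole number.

10T/I = 10 × 27.4 / 88.8 = 3.0856
(10T/I)^a = 3.0856^1.948 = 8.9791
Uncorrected PET = 16 × 8.9791 = 143.666 mm
Correction = (N/12)(d/30) = (11.3/12)(30/30) = 0.9417
PET = 143.666 × 0.9417 = 135.290 mm/month

135 mm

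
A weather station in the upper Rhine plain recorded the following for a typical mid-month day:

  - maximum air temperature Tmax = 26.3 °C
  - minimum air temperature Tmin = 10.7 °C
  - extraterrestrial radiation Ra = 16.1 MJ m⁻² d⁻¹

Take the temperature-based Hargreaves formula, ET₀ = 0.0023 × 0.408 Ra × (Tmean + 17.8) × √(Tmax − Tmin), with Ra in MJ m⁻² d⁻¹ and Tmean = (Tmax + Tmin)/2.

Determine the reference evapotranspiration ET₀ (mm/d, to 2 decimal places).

2.17 mm/d

Tmean = (26.3 + 10.7)/2 = 18.50 °C
0.408 Ra = 0.408 × 16.1 = 6.5688 mm/d equivalent
ET₀ = 0.0023 × 6.5688 × (18.50 + 17.8) × √15.6 = 0.0023 × 6.5688 × 36.30 × 3.9497 = 2.1661 mm/d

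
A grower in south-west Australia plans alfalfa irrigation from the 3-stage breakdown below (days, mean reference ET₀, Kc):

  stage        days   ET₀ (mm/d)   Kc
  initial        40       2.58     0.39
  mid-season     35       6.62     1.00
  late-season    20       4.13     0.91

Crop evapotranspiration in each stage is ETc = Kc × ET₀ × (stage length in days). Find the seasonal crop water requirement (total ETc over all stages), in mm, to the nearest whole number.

initial: 0.39 × 2.58 × 40 = 40.25 mm
mid-season: 1.00 × 6.62 × 35 = 231.70 mm
late-season: 0.91 × 4.13 × 20 = 75.17 mm
Seasonal total = 347.12 mm

347 mm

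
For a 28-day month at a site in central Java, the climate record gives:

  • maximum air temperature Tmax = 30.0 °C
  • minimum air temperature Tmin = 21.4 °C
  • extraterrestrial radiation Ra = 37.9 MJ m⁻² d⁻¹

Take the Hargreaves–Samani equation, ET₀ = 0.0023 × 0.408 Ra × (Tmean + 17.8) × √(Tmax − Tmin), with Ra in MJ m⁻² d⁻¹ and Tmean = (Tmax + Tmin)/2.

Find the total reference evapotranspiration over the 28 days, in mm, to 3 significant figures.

127 mm

Tmean = (30.0 + 21.4)/2 = 25.70 °C
0.408 Ra = 0.408 × 37.9 = 15.4632 mm/d equivalent
ET₀ = 0.0023 × 15.4632 × (25.70 + 17.8) × √8.6 = 0.0023 × 15.4632 × 43.50 × 2.9326 = 4.5370 mm/d
Over 28 days: 4.5370 × 28 = 127.036 mm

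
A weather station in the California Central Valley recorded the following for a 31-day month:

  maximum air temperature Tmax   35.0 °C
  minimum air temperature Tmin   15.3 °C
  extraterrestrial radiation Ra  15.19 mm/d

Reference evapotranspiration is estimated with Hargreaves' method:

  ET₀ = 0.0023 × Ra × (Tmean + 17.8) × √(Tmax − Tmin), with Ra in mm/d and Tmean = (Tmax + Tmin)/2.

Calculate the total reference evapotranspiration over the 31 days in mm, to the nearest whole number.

206 mm

Tmean = (35.0 + 15.3)/2 = 25.15 °C
ET₀ = 0.0023 × 15.19 × (25.15 + 17.8) × √19.7 = 0.0023 × 15.19 × 42.95 × 4.4385 = 6.6602 mm/d
Over 31 days: 6.6602 × 31 = 206.466 mm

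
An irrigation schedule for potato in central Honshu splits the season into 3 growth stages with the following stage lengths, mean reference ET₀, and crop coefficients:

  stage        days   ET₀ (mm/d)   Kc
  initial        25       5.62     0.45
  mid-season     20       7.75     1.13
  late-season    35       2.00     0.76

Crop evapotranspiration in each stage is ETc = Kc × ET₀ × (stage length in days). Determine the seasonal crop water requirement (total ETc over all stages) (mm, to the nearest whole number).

292 mm

initial: 0.45 × 5.62 × 25 = 63.23 mm
mid-season: 1.13 × 7.75 × 20 = 175.15 mm
late-season: 0.76 × 2.00 × 35 = 53.20 mm
Seasonal total = 291.58 mm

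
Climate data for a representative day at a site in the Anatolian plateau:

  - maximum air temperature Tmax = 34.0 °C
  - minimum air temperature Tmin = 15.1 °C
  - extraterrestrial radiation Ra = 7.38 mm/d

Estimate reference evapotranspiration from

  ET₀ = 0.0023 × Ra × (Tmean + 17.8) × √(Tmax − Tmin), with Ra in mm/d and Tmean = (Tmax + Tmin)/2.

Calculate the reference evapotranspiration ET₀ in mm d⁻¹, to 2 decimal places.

3.13 mm d⁻¹

Tmean = (34.0 + 15.1)/2 = 24.55 °C
ET₀ = 0.0023 × 7.38 × (24.55 + 17.8) × √18.9 = 0.0023 × 7.38 × 42.35 × 4.3474 = 3.1251 mm/d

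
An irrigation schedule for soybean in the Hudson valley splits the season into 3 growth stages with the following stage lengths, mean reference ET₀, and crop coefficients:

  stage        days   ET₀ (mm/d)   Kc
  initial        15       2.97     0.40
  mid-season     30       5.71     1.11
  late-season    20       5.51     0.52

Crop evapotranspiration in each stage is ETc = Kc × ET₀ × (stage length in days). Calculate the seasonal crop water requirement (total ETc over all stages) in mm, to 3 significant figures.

initial: 0.40 × 2.97 × 15 = 17.82 mm
mid-season: 1.11 × 5.71 × 30 = 190.14 mm
late-season: 0.52 × 5.51 × 20 = 57.30 mm
Seasonal total = 265.26 mm

265 mm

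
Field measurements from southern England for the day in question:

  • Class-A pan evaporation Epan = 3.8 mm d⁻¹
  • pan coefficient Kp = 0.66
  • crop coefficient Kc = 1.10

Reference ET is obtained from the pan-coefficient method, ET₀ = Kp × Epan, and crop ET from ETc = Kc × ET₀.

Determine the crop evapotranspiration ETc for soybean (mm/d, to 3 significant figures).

ET₀ = 0.66 × 3.8 = 2.5080 mm/d
ETc = Kc × ET₀ = 1.10 × 2.5080 = 2.7588 mm/d

2.76 mm/d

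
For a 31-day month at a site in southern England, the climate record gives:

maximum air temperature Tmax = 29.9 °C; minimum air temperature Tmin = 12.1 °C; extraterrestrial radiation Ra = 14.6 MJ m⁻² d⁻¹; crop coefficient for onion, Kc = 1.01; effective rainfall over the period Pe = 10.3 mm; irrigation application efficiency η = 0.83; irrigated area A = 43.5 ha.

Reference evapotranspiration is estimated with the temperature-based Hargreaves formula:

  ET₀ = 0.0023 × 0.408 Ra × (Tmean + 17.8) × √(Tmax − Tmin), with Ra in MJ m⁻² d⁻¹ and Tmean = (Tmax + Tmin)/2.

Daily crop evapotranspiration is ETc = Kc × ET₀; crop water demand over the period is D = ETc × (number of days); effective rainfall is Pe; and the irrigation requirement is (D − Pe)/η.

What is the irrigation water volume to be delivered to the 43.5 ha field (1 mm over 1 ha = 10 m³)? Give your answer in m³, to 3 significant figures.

Tmean = (29.9 + 12.1)/2 = 21.00 °C
0.408 Ra = 0.408 × 14.6 = 5.9568 mm/d equivalent
ET₀ = 0.0023 × 5.9568 × (21.00 + 17.8) × √17.8 = 0.0023 × 5.9568 × 38.80 × 4.2190 = 2.2428 mm/d
ETc = Kc × ET₀ = 1.01 × 2.2428 = 2.2652 mm/d
Crop demand D = ETc × 31 d = 2.2652 × 31 = 70.221 mm
D − Pe = 70.221 − 10.3 = 59.921 mm
Gross irrigation = 59.921 / 0.83 = 72.194 mm
Volume = 72.194 mm × 43.5 ha × 10 = 31404.4 m³

31400 m³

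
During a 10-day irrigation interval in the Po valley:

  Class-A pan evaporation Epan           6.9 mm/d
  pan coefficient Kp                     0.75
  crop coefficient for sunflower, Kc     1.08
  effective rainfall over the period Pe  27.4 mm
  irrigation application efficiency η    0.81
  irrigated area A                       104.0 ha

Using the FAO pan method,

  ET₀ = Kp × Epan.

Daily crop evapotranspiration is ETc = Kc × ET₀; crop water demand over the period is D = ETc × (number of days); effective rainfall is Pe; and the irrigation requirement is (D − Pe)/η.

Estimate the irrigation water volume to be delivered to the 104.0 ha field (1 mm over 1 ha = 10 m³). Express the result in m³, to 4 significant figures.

ET₀ = 0.75 × 6.9 = 5.1750 mm/d
ETc = Kc × ET₀ = 1.08 × 5.1750 = 5.5890 mm/d
Crop demand D = ETc × 10 d = 5.5890 × 10 = 55.890 mm
D − Pe = 55.890 − 27.4 = 28.490 mm
Gross irrigation = 28.490 / 0.81 = 35.173 mm
Volume = 35.173 mm × 104.0 ha × 10 = 36579.9 m³

36580 m³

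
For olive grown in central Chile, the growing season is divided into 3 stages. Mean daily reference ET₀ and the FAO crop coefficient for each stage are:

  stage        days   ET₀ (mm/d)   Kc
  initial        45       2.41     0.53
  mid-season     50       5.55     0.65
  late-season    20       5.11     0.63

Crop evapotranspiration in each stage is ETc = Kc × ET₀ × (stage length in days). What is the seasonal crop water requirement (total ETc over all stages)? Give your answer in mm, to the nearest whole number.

initial: 0.53 × 2.41 × 45 = 57.48 mm
mid-season: 0.65 × 5.55 × 50 = 180.38 mm
late-season: 0.63 × 5.11 × 20 = 64.39 mm
Seasonal total = 302.25 mm

302 mm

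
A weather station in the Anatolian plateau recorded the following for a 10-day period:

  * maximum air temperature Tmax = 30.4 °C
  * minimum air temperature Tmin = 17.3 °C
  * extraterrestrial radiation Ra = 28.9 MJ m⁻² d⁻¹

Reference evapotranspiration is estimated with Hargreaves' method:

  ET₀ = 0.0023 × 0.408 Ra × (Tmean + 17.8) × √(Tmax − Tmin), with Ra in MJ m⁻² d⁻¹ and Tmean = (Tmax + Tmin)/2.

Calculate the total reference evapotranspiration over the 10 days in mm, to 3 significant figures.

40.9 mm

Tmean = (30.4 + 17.3)/2 = 23.85 °C
0.408 Ra = 0.408 × 28.9 = 11.7912 mm/d equivalent
ET₀ = 0.0023 × 11.7912 × (23.85 + 17.8) × √13.1 = 0.0023 × 11.7912 × 41.65 × 3.6194 = 4.0882 mm/d
Over 10 days: 4.0882 × 10 = 40.882 mm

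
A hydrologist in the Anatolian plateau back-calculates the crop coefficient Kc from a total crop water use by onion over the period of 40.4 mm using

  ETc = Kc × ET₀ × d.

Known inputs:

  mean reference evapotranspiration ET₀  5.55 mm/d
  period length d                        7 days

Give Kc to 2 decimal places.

1.04

ETc = Kc × ET₀ × d  ⇒  Kc = ETc / (ET₀ × d)
Kc = 40.4 / (5.55 × 7) = 40.4 / 38.85 = 1.0399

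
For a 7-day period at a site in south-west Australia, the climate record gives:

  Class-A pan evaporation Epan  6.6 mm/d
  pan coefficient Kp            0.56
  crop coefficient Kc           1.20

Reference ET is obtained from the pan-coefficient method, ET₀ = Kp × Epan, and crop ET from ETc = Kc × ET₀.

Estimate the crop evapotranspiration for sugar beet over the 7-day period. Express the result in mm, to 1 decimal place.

31.0 mm

ET₀ = 0.56 × 6.6 = 3.6960 mm/d
ETc = Kc × ET₀ = 1.20 × 3.6960 = 4.4352 mm/d
Over 7 days: 4.4352 × 7 = 31.046 mm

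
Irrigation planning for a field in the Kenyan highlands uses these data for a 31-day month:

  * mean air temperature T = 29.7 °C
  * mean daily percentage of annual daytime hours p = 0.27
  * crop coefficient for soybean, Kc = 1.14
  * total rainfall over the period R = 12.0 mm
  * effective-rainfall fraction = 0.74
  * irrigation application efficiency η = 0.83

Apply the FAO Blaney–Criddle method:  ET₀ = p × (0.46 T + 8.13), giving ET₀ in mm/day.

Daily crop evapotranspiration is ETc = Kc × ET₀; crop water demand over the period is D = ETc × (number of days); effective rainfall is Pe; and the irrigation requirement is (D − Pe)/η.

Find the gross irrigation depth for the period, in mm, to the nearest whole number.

ET₀ = 0.27 × (0.46 × 29.7 + 8.13) = 0.27 × 21.792 = 5.8838 mm/d
ETc = Kc × ET₀ = 1.14 × 5.8838 = 6.7075 mm/d
Crop demand D = ETc × 31 d = 6.7075 × 31 = 207.933 mm
Pe = 0.74 × 12.0 = 8.880 mm
D − Pe = 207.933 − 8.880 = 199.053 mm
Gross irrigation = 199.053 / 0.83 = 239.823 mm

240 mm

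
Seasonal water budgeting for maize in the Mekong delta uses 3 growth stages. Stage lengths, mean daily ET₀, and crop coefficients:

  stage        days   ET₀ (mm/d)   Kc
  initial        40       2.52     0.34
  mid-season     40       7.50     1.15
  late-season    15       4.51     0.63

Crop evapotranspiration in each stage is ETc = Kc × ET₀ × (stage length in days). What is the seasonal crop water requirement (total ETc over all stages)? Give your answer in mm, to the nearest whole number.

422 mm

initial: 0.34 × 2.52 × 40 = 34.27 mm
mid-season: 1.15 × 7.50 × 40 = 345.00 mm
late-season: 0.63 × 4.51 × 15 = 42.62 mm
Seasonal total = 421.89 mm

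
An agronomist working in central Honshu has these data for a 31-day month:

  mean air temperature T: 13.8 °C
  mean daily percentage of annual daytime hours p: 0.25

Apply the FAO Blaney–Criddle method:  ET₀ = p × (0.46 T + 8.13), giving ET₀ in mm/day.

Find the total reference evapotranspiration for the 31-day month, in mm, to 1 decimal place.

112.2 mm

ET₀ = 0.25 × (0.46 × 13.8 + 8.13) = 0.25 × 14.478 = 3.6195 mm/d
Monthly total = 3.6195 × 31 = 112.205 mm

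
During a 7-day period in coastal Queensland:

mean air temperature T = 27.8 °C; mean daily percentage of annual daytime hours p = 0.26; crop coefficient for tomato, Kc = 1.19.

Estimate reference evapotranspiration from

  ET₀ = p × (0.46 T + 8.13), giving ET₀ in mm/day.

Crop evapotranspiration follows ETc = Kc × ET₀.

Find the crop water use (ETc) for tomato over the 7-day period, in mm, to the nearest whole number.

45 mm

ET₀ = 0.26 × (0.46 × 27.8 + 8.13) = 0.26 × 20.918 = 5.4387 mm/d
ETc = Kc × ET₀ = 1.19 × 5.4387 = 6.4721 mm/d
Over 7 days: 6.4721 × 7 = 45.305 mm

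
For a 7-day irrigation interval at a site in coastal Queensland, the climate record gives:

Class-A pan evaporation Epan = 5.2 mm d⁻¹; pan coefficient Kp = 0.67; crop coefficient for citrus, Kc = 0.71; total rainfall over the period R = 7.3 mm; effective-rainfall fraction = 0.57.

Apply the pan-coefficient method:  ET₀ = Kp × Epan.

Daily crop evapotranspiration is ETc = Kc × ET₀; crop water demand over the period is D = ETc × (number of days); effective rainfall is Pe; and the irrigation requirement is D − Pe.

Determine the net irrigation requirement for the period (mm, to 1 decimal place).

13.2 mm

ET₀ = 0.67 × 5.2 = 3.4840 mm/d
ETc = Kc × ET₀ = 0.71 × 3.4840 = 2.4736 mm/d
Crop demand D = ETc × 7 d = 2.4736 × 7 = 17.315 mm
Pe = 0.57 × 7.3 = 4.161 mm
D − Pe = 17.315 − 4.161 = 13.154 mm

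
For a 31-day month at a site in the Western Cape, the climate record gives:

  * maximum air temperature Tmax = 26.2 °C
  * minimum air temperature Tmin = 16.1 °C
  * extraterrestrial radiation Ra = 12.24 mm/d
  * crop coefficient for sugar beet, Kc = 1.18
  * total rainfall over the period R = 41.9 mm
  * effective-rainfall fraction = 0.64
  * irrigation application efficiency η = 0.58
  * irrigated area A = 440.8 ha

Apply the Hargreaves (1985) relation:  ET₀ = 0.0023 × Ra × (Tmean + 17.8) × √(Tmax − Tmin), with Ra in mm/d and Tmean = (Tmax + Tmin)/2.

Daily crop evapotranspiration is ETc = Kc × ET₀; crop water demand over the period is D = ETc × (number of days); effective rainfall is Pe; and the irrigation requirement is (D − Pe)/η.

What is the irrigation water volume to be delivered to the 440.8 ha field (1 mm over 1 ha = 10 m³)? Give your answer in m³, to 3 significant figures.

Tmean = (26.2 + 16.1)/2 = 21.15 °C
ET₀ = 0.0023 × 12.24 × (21.15 + 17.8) × √10.1 = 0.0023 × 12.24 × 38.95 × 3.1780 = 3.4847 mm/d
ETc = Kc × ET₀ = 1.18 × 3.4847 = 4.1119 mm/d
Crop demand D = ETc × 31 d = 4.1119 × 31 = 127.469 mm
Pe = 0.64 × 41.9 = 26.816 mm
D − Pe = 127.469 − 26.816 = 100.653 mm
Gross irrigation = 100.653 / 0.58 = 173.540 mm
Volume = 173.540 mm × 440.8 ha × 10 = 764964.3 m³

765000 m³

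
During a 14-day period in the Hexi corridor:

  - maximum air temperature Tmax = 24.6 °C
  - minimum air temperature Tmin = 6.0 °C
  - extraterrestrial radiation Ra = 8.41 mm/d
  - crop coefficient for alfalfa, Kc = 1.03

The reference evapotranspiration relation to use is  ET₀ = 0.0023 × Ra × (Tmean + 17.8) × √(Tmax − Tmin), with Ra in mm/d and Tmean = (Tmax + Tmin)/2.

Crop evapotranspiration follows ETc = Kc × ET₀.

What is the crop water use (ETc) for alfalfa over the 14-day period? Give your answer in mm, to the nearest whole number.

40 mm

Tmean = (24.6 + 6.0)/2 = 15.30 °C
ET₀ = 0.0023 × 8.41 × (15.30 + 17.8) × √18.6 = 0.0023 × 8.41 × 33.10 × 4.3128 = 2.7613 mm/d
ETc = Kc × ET₀ = 1.03 × 2.7613 = 2.8441 mm/d
Over 14 days: 2.8441 × 14 = 39.817 mm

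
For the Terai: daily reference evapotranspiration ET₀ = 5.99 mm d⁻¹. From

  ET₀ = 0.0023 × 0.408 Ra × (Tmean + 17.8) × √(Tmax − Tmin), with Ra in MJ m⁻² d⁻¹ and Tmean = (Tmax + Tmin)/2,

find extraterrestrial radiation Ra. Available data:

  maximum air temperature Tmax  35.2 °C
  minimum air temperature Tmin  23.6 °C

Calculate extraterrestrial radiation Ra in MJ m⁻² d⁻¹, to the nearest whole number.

40 MJ m⁻² d⁻¹

Tmean = (35.2+23.6)/2 = 29.40 °C; ΔT = 11.6
Ra = ET₀ / [0.0023 × 0.408 × (Tmean+17.8) × √ΔT]
   = 5.99 / (0.0023 × 0.408 × 47.20 × 3.4059) = 39.707 MJ m⁻² d⁻¹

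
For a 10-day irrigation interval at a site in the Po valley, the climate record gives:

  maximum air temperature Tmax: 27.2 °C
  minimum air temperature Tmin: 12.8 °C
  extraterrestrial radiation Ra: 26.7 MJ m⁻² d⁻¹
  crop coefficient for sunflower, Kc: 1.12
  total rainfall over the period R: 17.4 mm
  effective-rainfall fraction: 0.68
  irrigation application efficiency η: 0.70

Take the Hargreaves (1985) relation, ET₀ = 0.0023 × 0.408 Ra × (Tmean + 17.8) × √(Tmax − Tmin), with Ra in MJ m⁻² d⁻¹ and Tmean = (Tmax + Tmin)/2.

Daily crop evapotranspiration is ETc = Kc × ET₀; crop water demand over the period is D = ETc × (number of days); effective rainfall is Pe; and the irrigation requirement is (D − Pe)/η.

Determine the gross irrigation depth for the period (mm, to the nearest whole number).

Tmean = (27.2 + 12.8)/2 = 20.00 °C
0.408 Ra = 0.408 × 26.7 = 10.8936 mm/d equivalent
ET₀ = 0.0023 × 10.8936 × (20.00 + 17.8) × √14.4 = 0.0023 × 10.8936 × 37.80 × 3.7947 = 3.5939 mm/d
ETc = Kc × ET₀ = 1.12 × 3.5939 = 4.0252 mm/d
Crop demand D = ETc × 10 d = 4.0252 × 10 = 40.252 mm
Pe = 0.68 × 17.4 = 11.832 mm
D − Pe = 40.252 − 11.832 = 28.420 mm
Gross irrigation = 28.420 / 0.70 = 40.600 mm

41 mm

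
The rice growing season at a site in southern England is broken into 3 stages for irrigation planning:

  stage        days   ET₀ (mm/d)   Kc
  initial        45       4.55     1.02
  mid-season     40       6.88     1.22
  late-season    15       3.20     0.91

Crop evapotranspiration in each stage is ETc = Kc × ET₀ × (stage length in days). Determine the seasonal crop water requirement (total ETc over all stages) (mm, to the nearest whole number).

588 mm

initial: 1.02 × 4.55 × 45 = 208.85 mm
mid-season: 1.22 × 6.88 × 40 = 335.74 mm
late-season: 0.91 × 3.20 × 15 = 43.68 mm
Seasonal total = 588.27 mm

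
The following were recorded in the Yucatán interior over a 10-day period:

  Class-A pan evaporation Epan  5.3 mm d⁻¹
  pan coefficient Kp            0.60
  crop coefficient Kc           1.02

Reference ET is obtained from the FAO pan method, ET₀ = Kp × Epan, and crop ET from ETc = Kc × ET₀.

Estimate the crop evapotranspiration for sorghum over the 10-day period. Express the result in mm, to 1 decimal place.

ET₀ = 0.60 × 5.3 = 3.1800 mm/d
ETc = Kc × ET₀ = 1.02 × 3.1800 = 3.2436 mm/d
Over 10 days: 3.2436 × 10 = 32.436 mm

32.4 mm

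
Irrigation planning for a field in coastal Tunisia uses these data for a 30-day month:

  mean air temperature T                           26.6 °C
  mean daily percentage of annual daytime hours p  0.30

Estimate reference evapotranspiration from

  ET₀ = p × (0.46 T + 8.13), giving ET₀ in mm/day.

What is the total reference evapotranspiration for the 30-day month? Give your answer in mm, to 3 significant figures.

183 mm

ET₀ = 0.30 × (0.46 × 26.6 + 8.13) = 0.30 × 20.366 = 6.1098 mm/d
Monthly total = 6.1098 × 30 = 183.294 mm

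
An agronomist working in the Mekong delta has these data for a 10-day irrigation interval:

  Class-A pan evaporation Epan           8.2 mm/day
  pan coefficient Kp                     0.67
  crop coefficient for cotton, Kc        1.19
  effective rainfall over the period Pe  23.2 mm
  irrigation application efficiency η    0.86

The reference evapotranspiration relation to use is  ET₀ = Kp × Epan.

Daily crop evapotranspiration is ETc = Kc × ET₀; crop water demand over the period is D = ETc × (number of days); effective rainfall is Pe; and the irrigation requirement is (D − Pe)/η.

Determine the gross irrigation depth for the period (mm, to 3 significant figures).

ET₀ = 0.67 × 8.2 = 5.4940 mm/d
ETc = Kc × ET₀ = 1.19 × 5.4940 = 6.5379 mm/d
Crop demand D = ETc × 10 d = 6.5379 × 10 = 65.379 mm
D − Pe = 65.379 − 23.2 = 42.179 mm
Gross irrigation = 42.179 / 0.86 = 49.045 mm

49.0 mm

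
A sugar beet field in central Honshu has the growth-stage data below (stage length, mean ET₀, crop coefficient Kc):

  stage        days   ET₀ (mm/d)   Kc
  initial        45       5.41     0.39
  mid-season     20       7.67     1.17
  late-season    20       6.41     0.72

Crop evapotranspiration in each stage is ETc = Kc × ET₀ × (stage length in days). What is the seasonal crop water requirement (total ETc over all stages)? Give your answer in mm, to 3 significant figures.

initial: 0.39 × 5.41 × 45 = 94.95 mm
mid-season: 1.17 × 7.67 × 20 = 179.48 mm
late-season: 0.72 × 6.41 × 20 = 92.30 mm
Seasonal total = 366.73 mm

367 mm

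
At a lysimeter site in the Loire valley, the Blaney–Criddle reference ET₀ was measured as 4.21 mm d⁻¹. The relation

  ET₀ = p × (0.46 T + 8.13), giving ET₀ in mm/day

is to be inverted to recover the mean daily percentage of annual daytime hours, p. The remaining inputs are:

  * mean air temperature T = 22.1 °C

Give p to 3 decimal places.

0.230

p = ET₀ / (0.46 T + 8.13) = 4.21 / (0.46 × 22.1 + 8.13) = 4.21 / 18.296 = 0.2301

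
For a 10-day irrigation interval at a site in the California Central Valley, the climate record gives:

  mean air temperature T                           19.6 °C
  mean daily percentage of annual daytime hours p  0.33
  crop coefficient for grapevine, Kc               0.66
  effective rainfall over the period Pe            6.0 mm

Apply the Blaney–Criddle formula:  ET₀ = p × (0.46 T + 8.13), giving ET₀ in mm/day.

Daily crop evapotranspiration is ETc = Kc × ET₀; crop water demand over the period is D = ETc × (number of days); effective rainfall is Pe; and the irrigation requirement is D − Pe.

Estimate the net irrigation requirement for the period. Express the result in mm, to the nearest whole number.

ET₀ = 0.33 × (0.46 × 19.6 + 8.13) = 0.33 × 17.146 = 5.6582 mm/d
ETc = Kc × ET₀ = 0.66 × 5.6582 = 3.7344 mm/d
Crop demand D = ETc × 10 d = 3.7344 × 10 = 37.344 mm
D − Pe = 37.344 − 6.0 = 31.344 mm

31 mm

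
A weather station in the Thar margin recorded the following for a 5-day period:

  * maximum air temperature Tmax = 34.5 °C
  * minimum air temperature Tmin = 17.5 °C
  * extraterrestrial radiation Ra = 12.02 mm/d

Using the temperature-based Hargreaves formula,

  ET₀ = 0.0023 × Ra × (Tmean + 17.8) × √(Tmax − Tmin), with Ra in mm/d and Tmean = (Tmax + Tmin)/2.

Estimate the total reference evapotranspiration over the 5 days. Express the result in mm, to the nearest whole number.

Tmean = (34.5 + 17.5)/2 = 26.00 °C
ET₀ = 0.0023 × 12.02 × (26.00 + 17.8) × √17.0 = 0.0023 × 12.02 × 43.80 × 4.1231 = 4.9926 mm/d
Over 5 days: 4.9926 × 5 = 24.963 mm

25 mm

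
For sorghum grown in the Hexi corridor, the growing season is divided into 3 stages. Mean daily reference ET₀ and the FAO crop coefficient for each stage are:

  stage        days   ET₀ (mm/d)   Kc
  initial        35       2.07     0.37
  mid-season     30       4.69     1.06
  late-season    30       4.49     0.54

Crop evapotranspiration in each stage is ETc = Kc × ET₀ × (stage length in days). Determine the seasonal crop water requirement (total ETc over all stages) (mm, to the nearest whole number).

249 mm

initial: 0.37 × 2.07 × 35 = 26.81 mm
mid-season: 1.06 × 4.69 × 30 = 149.14 mm
late-season: 0.54 × 4.49 × 30 = 72.74 mm
Seasonal total = 248.69 mm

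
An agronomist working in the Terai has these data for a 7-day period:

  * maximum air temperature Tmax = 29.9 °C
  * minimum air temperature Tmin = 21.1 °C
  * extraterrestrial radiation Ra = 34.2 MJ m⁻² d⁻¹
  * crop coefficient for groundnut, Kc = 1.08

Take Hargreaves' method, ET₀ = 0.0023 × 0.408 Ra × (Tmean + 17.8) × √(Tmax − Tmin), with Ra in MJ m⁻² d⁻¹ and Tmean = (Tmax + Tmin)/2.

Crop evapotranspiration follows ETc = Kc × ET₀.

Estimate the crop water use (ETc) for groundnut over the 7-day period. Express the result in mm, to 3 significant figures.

31.2 mm

Tmean = (29.9 + 21.1)/2 = 25.50 °C
0.408 Ra = 0.408 × 34.2 = 13.9536 mm/d equivalent
ET₀ = 0.0023 × 13.9536 × (25.50 + 17.8) × √8.8 = 0.0023 × 13.9536 × 43.30 × 2.9665 = 4.1224 mm/d
ETc = Kc × ET₀ = 1.08 × 4.1224 = 4.4522 mm/d
Over 7 days: 4.4522 × 7 = 31.165 mm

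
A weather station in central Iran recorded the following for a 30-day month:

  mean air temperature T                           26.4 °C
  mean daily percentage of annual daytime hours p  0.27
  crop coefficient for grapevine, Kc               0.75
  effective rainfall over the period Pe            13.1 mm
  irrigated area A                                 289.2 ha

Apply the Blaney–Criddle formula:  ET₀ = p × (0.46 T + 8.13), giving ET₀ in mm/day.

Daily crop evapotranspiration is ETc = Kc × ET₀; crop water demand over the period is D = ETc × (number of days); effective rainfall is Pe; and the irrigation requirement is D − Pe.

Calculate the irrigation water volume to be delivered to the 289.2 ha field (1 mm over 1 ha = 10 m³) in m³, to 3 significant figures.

318000 m³

ET₀ = 0.27 × (0.46 × 26.4 + 8.13) = 0.27 × 20.274 = 5.4740 mm/d
ETc = Kc × ET₀ = 0.75 × 5.4740 = 4.1055 mm/d
Crop demand D = ETc × 30 d = 4.1055 × 30 = 123.165 mm
D − Pe = 123.165 − 13.1 = 110.065 mm
Volume = 110.065 mm × 289.2 ha × 10 = 318308.0 m³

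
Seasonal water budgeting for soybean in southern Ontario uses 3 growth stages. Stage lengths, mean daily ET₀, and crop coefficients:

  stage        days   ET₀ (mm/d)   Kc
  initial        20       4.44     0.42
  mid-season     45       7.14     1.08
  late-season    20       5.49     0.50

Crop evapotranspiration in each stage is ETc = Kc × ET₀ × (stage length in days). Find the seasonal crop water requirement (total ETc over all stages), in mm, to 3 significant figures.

initial: 0.42 × 4.44 × 20 = 37.30 mm
mid-season: 1.08 × 7.14 × 45 = 347.00 mm
late-season: 0.50 × 5.49 × 20 = 54.90 mm
Seasonal total = 439.20 mm

439 mm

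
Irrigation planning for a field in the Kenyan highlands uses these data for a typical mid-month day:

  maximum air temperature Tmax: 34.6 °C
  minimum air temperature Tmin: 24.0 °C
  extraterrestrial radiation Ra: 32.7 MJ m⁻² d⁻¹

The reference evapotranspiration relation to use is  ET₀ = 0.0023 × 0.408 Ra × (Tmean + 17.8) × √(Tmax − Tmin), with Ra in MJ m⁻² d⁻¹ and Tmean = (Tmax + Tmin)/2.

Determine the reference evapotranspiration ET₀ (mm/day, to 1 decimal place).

4.7 mm/day

Tmean = (34.6 + 24.0)/2 = 29.30 °C
0.408 Ra = 0.408 × 32.7 = 13.3416 mm/d equivalent
ET₀ = 0.0023 × 13.3416 × (29.30 + 17.8) × √10.6 = 0.0023 × 13.3416 × 47.10 × 3.2558 = 4.7056 mm/d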